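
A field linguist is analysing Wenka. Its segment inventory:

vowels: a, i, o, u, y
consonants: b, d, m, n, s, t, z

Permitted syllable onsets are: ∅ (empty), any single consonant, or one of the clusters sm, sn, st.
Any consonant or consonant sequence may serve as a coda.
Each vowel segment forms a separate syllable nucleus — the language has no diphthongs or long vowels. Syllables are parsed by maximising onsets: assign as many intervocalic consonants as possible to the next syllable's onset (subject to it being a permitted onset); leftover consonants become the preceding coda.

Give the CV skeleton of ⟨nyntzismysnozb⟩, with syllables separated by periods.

The vowels are y, i, y, o — 4 nuclei, so 4 syllables.
Between /y/ (V1) and /i/ (V2): /ntz/ — longest licit onset from the right is /z/, leaving /nt/ as coda.
Between /i/ (V2) and /y/ (V3): /sm/ is a licit onset in full, so it all attaches to the next syllable.
Between /y/ (V3) and /o/ (V4): /sn/ — entire cluster is a permitted onset → onset /sn/, coda ∅.
Syllabification: nynt.zi.smy.snozb.
Mapping each syllable to C/V: /nynt/ → CVCC, /zi/ → CV, /smy/ → CCV, /snozb/ → CCVCC.

CVCC.CV.CCV.CCVCC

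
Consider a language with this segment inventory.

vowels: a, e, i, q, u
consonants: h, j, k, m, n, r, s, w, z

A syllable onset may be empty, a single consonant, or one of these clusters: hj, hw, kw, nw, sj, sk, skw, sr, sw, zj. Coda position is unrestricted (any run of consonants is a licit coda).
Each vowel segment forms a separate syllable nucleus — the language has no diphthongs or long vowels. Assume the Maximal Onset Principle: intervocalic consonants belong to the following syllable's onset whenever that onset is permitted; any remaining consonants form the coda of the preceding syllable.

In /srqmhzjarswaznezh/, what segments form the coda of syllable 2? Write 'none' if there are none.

Vowels present: q, a, a, e; each is a nucleus, giving 4 syllables.
V1 /q/ – V2 /a/: /mhzj/; trying suffixes from longest down, /zj/ is the first permitted one, so coda /mh/ | onset /zj/.
V2 /a/ – V3 /a/: /rsw/ splits as /r/ + /sw/ (/sw/ is the longest suffix that is a licit onset).
V3 /a/ – V4 /e/: cluster /zn/ — the longest permitted-onset suffix is /n/; onset = /n/, preceding coda = /z/.
Result: srqmh.zjar.swaz.nezh.
Syllable 2 is /zjar/: onset /zj/, nucleus /a/, coda /r/.

r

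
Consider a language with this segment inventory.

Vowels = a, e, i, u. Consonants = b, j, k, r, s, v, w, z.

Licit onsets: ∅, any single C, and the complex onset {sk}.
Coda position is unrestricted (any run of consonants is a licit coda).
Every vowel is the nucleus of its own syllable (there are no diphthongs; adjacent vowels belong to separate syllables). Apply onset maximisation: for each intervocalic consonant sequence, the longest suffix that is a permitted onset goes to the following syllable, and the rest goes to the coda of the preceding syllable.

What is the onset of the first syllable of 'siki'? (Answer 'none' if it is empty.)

Nuclei (vowels): i, i → 2 syllables.
Between /i/ (V1) and /i/ (V2): just /k/ — single C goes to the following onset.
Result: si.ki.
Syllable 1 is /si/: onset /s/, nucleus /i/, coda ∅.

s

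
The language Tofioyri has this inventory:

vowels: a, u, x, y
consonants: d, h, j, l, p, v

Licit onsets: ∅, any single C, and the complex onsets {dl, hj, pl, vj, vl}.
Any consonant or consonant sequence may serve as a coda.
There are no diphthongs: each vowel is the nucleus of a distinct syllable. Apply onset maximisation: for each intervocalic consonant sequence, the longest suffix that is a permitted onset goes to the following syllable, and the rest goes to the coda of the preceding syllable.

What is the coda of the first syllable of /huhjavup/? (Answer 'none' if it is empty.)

Vowels present: u, a, u; each is a nucleus, giving 3 syllables.
Between /u/ (V1) and /a/ (V2): /hj/ is a licit onset in full, so it all attaches to the next syllable.
Between /a/ (V2) and /u/ (V3): /v/ is a single consonant, so it becomes the next onset.
Result: hu.hja.vup.
Syllable 1 is /hu/: onset /h/, nucleus /u/, coda ∅.

none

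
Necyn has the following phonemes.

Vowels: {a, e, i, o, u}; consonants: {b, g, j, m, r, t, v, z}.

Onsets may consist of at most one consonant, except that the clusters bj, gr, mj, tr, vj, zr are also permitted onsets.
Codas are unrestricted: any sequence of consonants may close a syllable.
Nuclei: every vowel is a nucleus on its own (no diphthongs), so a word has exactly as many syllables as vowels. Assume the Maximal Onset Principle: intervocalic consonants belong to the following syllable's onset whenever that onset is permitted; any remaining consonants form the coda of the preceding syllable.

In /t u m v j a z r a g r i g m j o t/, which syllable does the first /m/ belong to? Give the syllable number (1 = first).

1

Nuclei (vowels): u, a, a, i, o → 5 syllables.
Between /u/ (V1) and /a/ (V2): /mvj/ splits as /m/ + /vj/ (/vj/ is the longest suffix that is a licit onset).
Between /a/ (V2) and /a/ (V3): /zr/ is a licit onset in full, so it all attaches to the next syllable.
Between /a/ (V3) and /i/ (V4): cluster /gr/ — /gr/ is itself a permitted onset, so the whole cluster goes right; preceding coda = ∅.
Between /i/ (V4) and /o/ (V5): /gmj/ — longest licit onset from the right is /mj/, leaving /g/ as coda.
Putting it together: tum.vja.zra.grig.mjot.
The first /m/ is in the coda of syllable 1 (/tum/).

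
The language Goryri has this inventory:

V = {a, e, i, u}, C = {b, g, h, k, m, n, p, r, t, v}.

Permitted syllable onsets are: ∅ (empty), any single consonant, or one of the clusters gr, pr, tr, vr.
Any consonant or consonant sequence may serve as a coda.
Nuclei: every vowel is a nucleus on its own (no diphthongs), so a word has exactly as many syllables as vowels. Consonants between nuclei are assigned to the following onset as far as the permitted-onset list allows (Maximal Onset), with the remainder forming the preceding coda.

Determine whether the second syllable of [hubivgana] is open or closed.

Nuclei (vowels): u, i, a, a → 4 syllables.
V1 /u/ – V2 /i/: just /b/ — single C goes to the following onset.
V2 /i/ – V3 /a/: /vg/ splits as /v/ + /g/ (/g/ is the longest suffix that is a licit onset).
V3 /a/ – V4 /a/: just /n/ — single C goes to the following onset.
Putting it together: hu.biv.ga.na.
Syllable 2 is /biv/ with coda /v/, so it is closed.

closed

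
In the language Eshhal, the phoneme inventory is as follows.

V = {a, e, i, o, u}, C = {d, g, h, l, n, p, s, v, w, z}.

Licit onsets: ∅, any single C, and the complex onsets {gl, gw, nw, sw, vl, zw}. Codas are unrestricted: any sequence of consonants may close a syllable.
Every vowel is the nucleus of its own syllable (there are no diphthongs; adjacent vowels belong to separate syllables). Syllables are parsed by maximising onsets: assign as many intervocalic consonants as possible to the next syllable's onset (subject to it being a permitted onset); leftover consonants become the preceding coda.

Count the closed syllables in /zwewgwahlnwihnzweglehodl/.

4

The vowels are e, a, i, e, e, o — 6 nuclei, so 6 syllables.
V1 /e/ – V2 /a/: /wgw/ splits as /w/ + /gw/ (/gw/ is the longest suffix that is a licit onset).
V2 /a/ – V3 /i/: /hlnw/ — longest licit onset from the right is /nw/, leaving /hl/ as coda.
V3 /i/ – V4 /e/: /hnzw/ splits as /hn/ + /zw/ (/zw/ is the longest suffix that is a licit onset).
V4 /e/ – V5 /e/: cluster /gl/ — /gl/ is itself a permitted onset, so the whole cluster goes right; preceding coda = ∅.
V5 /e/ – V6 /o/: /h/ → onset of the next syllable (single consonants are always licit onsets).
Syllabification: zwew.gwahl.nwihn.zwe.gle.hodl.
Classifying each syllable: /zwew/ (closed), /gwahl/ (closed), /nwihn/ (closed), /zwe/ (open), /gle/ (open), /hodl/ (closed).
Closed syllables: 4.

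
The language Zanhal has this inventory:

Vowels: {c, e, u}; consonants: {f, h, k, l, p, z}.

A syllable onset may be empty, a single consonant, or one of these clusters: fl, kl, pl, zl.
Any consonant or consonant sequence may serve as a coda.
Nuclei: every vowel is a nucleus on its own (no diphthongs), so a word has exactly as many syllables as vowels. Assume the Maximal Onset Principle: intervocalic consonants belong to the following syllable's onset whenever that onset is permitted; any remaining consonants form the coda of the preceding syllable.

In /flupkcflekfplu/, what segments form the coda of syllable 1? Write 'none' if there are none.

Vowels present: u, c, e, u; each is a nucleus, giving 4 syllables.
/u…c/ gap (V1→V2): /pk/ — longest licit onset from the right is /k/, leaving /p/ as coda.
/c…e/ gap (V2→V3): /fl/ is a licit onset in full, so it all attaches to the next syllable.
/e…u/ gap (V3→V4): /kfpl/ splits as /kf/ + /pl/ (/pl/ is the longest suffix that is a licit onset).
So the parse is flup.kc.flekf.plu.
Syllable 1 is /flup/: onset /fl/, nucleus /u/, coda /p/.

p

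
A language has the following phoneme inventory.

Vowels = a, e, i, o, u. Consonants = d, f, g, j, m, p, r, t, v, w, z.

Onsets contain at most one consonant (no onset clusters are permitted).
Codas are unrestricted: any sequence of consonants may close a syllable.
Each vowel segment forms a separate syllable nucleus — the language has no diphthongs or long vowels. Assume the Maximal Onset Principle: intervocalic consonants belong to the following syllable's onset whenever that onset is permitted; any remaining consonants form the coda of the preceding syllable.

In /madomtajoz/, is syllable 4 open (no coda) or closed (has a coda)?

closed

Vowels present: a, o, a, o; each is a nucleus, giving 4 syllables.
Between /a/ (V1) and /o/ (V2): /d/ is a single consonant, so it becomes the next onset.
Between /o/ (V2) and /a/ (V3): /mt/ splits as /m/ + /t/ (/t/ is the longest suffix that is a licit onset).
Between /a/ (V3) and /o/ (V4): just /j/ — single C goes to the following onset.
Putting it together: ma.dom.ta.joz.
Syllable 4 is /joz/ with coda /z/, so it is closed.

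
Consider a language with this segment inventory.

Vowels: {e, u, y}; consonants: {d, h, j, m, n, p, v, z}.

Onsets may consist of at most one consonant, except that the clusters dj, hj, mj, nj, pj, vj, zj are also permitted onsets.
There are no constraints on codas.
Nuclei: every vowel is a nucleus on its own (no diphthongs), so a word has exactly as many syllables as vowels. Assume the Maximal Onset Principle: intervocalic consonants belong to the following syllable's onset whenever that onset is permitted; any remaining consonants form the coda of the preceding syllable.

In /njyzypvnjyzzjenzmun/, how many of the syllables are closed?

The vowels are y, y, y, e, u — 5 nuclei, so 5 syllables.
σ1/σ2 boundary: /z/ → onset of the next syllable (single consonants are always licit onsets).
σ2/σ3 boundary: cluster /pvnj/ — the longest permitted-onset suffix is /nj/; onset = /nj/, preceding coda = /pv/.
σ3/σ4 boundary: /zzj/ splits as /z/ + /zj/ (/zj/ is the longest suffix that is a licit onset).
σ4/σ5 boundary: /nzm/; trying suffixes from longest down, /m/ is the first permitted one, so coda /nz/ | onset /m/.
Result: njy.zypv.njyz.zjenz.mun.
Classifying each syllable: /njy/ (open), /zypv/ (closed), /njyz/ (closed), /zjenz/ (closed), /mun/ (closed).
Closed syllables: 4.

4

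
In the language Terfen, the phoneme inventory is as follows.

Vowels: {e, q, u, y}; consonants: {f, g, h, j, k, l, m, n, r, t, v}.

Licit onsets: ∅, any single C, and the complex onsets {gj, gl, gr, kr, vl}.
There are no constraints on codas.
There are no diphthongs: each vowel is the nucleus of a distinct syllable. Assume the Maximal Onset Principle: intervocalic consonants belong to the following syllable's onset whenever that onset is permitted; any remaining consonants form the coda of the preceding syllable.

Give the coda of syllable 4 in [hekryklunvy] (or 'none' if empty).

none

Nuclei (vowels): e, y, u, y → 4 syllables.
/e…y/ gap (V1→V2): /kr/ is a licit onset in full, so it all attaches to the next syllable.
/y…u/ gap (V2→V3): /kl/ — longest licit onset from the right is /l/, leaving /k/ as coda.
/u…y/ gap (V3→V4): /nv/ splits as /n/ + /v/ (/v/ is the longest suffix that is a licit onset).
Putting it together: he.kryk.lun.vy.
Syllable 4 is /vy/: onset /v/, nucleus /y/, coda ∅.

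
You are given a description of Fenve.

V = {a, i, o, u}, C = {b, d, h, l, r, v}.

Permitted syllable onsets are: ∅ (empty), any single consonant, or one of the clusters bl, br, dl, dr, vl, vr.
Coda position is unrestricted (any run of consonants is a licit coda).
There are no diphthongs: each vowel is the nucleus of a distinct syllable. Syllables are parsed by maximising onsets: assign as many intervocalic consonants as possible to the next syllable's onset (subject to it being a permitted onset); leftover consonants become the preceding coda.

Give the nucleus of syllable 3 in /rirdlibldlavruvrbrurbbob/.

a

Nuclei (vowels): i, i, a, u, u, o → 6 syllables.
The third nucleus (vowel 3 from the left) is /a/.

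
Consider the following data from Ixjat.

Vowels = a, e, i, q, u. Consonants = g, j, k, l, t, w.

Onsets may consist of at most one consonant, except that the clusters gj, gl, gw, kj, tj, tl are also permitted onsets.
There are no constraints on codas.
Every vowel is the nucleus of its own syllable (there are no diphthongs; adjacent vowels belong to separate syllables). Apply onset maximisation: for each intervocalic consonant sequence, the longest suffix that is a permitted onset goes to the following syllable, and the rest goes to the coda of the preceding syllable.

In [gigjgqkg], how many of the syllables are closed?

2

The vowels are i, q — 2 nuclei, so 2 syllables.
V1 /i/ – V2 /q/: /gjg/ — longest licit onset from the right is /g/, leaving /gj/ as coda.
So the parse is gigj.gqkg.
Classifying each syllable: /gigj/ (closed), /gqkg/ (closed).
Closed syllables: 2.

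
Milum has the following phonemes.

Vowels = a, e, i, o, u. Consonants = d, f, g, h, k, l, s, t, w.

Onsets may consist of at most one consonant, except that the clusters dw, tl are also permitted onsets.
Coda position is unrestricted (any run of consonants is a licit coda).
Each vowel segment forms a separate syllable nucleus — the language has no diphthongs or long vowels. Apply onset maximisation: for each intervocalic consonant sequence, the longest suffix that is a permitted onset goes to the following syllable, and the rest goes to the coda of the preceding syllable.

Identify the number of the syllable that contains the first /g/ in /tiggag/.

The vowels are i, a — 2 nuclei, so 2 syllables.
V1 /i/ – V2 /a/: cluster /gg/ — the longest permitted-onset suffix is /g/; onset = /g/, preceding coda = /g/.
Result: tig.gag.
The first /g/ is in the coda of syllable 1 (/tig/).

1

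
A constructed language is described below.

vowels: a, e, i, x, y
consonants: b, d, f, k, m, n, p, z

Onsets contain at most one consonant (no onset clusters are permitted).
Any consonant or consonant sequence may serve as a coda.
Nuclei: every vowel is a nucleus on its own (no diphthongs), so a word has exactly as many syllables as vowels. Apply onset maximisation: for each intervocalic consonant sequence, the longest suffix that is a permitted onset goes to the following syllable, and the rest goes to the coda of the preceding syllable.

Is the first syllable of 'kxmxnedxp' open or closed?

open

Vowels present: x, x, e, x; each is a nucleus, giving 4 syllables.
σ1/σ2 boundary: /m/ → onset of the next syllable (single consonants are always licit onsets).
σ2/σ3 boundary: /n/ is a single consonant, so it becomes the next onset.
σ3/σ4 boundary: just /d/ — single C goes to the following onset.
Result: kx.mx.ne.dxp.
Syllable 1 is /kx/; it ends in its nucleus with no coda, so it is open.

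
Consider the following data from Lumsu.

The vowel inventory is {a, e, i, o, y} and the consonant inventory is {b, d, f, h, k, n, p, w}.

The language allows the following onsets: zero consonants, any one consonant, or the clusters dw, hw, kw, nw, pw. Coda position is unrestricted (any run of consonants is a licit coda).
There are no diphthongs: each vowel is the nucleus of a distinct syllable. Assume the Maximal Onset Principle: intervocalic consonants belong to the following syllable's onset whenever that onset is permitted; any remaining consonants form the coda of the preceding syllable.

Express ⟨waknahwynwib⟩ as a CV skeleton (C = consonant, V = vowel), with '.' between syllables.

Vowels present: a, a, y, i; each is a nucleus, giving 4 syllables.
Between /a/ (V1) and /a/ (V2): /kn/ splits as /k/ + /n/ (/n/ is the longest suffix that is a licit onset).
Between /a/ (V2) and /y/ (V3): /hw/ is a licit onset in full, so it all attaches to the next syllable.
Between /y/ (V3) and /i/ (V4): /nw/ — entire cluster is a permitted onset → onset /nw/, coda ∅.
Putting it together: wak.na.hwy.nwib.
Mapping each syllable to C/V: /wak/ → CVC, /na/ → CV, /hwy/ → CCV, /nwib/ → CCVC.

CVC.CV.CCV.CCVC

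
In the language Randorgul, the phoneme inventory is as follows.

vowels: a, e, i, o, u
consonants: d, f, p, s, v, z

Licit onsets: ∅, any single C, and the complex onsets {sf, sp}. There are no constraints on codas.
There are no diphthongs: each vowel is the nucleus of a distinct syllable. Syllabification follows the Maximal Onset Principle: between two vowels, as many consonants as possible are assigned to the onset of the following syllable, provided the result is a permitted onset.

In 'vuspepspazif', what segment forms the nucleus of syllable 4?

i

Nuclei (vowels): u, e, a, i → 4 syllables.
The fourth nucleus (vowel 4 from the left) is /i/.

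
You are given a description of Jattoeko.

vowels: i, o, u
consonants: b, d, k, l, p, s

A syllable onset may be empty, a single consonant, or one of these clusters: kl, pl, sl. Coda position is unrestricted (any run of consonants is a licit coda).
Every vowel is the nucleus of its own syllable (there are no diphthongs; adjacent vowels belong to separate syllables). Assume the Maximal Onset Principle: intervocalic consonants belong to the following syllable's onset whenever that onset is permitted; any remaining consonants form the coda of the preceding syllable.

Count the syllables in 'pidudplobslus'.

4

The vowels are i, u, o, u — 4 nuclei, so 4 syllables.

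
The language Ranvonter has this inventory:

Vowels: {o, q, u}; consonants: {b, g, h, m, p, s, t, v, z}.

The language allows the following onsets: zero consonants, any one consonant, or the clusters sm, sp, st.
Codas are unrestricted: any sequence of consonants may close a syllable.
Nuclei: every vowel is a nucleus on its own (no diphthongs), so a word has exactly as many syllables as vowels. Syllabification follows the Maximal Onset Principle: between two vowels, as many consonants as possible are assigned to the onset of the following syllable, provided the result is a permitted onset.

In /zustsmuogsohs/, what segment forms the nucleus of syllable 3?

o

Nuclei (vowels): u, u, o, o → 4 syllables.
The third nucleus (vowel 3 from the left) is /o/.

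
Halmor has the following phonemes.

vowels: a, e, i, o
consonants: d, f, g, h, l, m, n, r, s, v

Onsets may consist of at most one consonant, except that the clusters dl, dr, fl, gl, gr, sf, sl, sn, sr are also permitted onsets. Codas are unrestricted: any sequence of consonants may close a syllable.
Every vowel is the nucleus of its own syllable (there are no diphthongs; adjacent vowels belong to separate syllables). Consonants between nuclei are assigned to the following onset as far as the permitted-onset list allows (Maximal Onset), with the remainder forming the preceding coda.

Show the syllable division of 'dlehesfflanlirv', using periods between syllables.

dle.hesf.flan.lirv

Vowels present: e, e, a, i; each is a nucleus, giving 4 syllables.
Between /e/ (V1) and /e/ (V2): just /h/ — single C goes to the following onset.
Between /e/ (V2) and /a/ (V3): cluster /sffl/ — the longest permitted-onset suffix is /fl/; onset = /fl/, preceding coda = /sf/.
Between /a/ (V3) and /i/ (V4): /nl/ splits as /n/ + /l/ (/l/ is the longest suffix that is a licit onset).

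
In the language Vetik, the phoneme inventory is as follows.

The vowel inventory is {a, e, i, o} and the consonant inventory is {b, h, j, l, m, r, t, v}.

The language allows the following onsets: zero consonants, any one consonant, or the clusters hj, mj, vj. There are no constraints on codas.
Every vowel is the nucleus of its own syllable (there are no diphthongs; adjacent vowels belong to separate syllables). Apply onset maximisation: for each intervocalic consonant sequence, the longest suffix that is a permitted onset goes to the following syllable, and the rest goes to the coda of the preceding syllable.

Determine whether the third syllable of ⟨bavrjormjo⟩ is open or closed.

open

The vowels are a, o, o — 3 nuclei, so 3 syllables.
/a…o/ gap (V1→V2): cluster /vrj/ — the longest permitted-onset suffix is /j/; onset = /j/, preceding coda = /vr/.
/o…o/ gap (V2→V3): cluster /rmj/ — the longest permitted-onset suffix is /mj/; onset = /mj/, preceding coda = /r/.
So the parse is bavr.jor.mjo.
Syllable 3 is /mjo/; it ends in its nucleus with no coda, so it is open.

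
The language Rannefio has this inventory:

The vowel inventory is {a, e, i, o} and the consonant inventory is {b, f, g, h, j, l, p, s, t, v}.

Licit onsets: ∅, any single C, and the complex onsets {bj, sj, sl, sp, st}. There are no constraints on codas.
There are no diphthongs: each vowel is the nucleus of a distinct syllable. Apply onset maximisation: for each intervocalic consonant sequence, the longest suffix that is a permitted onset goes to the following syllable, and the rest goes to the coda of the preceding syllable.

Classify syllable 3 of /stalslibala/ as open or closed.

open

Nuclei (vowels): a, i, a, a → 4 syllables.
V1 /a/ – V2 /i/: /lsl/ — longest licit onset from the right is /sl/, leaving /l/ as coda.
V2 /i/ – V3 /a/: /b/ is a single consonant, so it becomes the next onset.
V3 /a/ – V4 /a/: /l/ is a single consonant, so it becomes the next onset.
Syllabification: stal.sli.ba.la.
Syllable 3 is /ba/; it ends in its nucleus with no coda, so it is open.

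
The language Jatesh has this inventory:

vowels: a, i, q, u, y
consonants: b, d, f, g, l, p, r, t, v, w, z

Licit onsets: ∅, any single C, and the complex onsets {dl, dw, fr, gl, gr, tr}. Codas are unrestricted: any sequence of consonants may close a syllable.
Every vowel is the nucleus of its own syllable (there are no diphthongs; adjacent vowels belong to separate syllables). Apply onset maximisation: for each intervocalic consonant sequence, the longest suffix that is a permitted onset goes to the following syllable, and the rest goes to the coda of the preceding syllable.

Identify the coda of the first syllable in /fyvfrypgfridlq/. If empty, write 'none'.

v

The vowels are y, y, i, q — 4 nuclei, so 4 syllables.
V1 /y/ – V2 /y/: /vfr/ — longest licit onset from the right is /fr/, leaving /v/ as coda.
V2 /y/ – V3 /i/: /pgfr/ splits as /pg/ + /fr/ (/fr/ is the longest suffix that is a licit onset).
V3 /i/ – V4 /q/: /dl/ — entire cluster is a permitted onset → onset /dl/, coda ∅.
So the parse is fyv.frypg.fri.dlq.
Syllable 1 is /fyv/: onset /f/, nucleus /y/, coda /v/.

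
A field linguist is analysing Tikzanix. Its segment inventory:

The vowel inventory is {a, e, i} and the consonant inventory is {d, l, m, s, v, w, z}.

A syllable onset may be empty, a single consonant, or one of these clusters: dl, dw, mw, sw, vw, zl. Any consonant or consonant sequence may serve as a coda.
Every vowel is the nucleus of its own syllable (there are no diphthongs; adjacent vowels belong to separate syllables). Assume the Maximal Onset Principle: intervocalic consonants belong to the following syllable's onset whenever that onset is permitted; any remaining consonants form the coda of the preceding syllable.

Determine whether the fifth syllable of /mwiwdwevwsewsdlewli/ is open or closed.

open

The vowels are i, e, e, e, i — 5 nuclei, so 5 syllables.
V1 /i/ – V2 /e/: /wdw/ — longest licit onset from the right is /dw/, leaving /w/ as coda.
V2 /e/ – V3 /e/: /vws/; trying suffixes from longest down, /s/ is the first permitted one, so coda /vw/ | onset /s/.
V3 /e/ – V4 /e/: /wsdl/ splits as /ws/ + /dl/ (/dl/ is the longest suffix that is a licit onset).
V4 /e/ – V5 /i/: /wl/ splits as /w/ + /l/ (/l/ is the longest suffix that is a licit onset).
Result: mwiw.dwevw.sews.dlew.li.
Syllable 5 is /li/; it ends in its nucleus with no coda, so it is open.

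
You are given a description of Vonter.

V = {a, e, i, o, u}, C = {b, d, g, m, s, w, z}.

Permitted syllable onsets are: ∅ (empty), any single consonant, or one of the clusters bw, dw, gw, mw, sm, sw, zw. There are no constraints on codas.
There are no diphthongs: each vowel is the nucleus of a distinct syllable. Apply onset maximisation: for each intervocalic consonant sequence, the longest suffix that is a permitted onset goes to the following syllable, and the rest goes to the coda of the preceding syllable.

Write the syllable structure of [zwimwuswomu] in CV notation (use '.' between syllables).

Nuclei (vowels): i, u, o, u → 4 syllables.
Between /i/ (V1) and /u/ (V2): /mw/ is a licit onset in full, so it all attaches to the next syllable.
Between /u/ (V2) and /o/ (V3): cluster /sw/ — /sw/ is itself a permitted onset, so the whole cluster goes right; preceding coda = ∅.
Between /o/ (V3) and /u/ (V4): /m/ is a single consonant, so it becomes the next onset.
Result: zwi.mwu.swo.mu.
Mapping each syllable to C/V: /zwi/ → CCV, /mwu/ → CCV, /swo/ → CCV, /mu/ → CV.

CCV.CCV.CCV.CV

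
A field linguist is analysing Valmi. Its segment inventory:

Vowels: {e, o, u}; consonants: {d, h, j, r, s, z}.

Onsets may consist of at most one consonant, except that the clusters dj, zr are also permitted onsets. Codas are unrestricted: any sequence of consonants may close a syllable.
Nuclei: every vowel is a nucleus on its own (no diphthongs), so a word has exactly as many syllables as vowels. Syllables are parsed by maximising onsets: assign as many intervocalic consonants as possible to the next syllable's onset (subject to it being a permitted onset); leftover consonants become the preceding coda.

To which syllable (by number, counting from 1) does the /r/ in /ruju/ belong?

Nuclei (vowels): u, u → 2 syllables.
/u…u/ gap (V1→V2): just /j/ — single C goes to the following onset.
Syllabification: ru.ju.
The /r/ is in the onset of syllable 1 (/ru/).

1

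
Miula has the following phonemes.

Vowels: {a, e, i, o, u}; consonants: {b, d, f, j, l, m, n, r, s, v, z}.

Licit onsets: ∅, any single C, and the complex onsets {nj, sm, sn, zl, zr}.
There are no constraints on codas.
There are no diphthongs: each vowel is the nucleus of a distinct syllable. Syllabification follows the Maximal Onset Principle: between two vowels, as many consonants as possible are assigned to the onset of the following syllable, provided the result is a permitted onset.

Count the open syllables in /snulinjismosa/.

Vowels present: u, i, i, o, a; each is a nucleus, giving 5 syllables.
Between /u/ (V1) and /i/ (V2): /l/ → onset of the next syllable (single consonants are always licit onsets).
Between /i/ (V2) and /i/ (V3): /nj/ — entire cluster is a permitted onset → onset /nj/, coda ∅.
Between /i/ (V3) and /o/ (V4): /sm/ — entire cluster is a permitted onset → onset /sm/, coda ∅.
Between /o/ (V4) and /a/ (V5): just /s/ — single C goes to the following onset.
So the parse is snu.li.nji.smo.sa.
Classifying each syllable: /snu/ (open), /li/ (open), /nji/ (open), /smo/ (open), /sa/ (open).
Open syllables: 5.

5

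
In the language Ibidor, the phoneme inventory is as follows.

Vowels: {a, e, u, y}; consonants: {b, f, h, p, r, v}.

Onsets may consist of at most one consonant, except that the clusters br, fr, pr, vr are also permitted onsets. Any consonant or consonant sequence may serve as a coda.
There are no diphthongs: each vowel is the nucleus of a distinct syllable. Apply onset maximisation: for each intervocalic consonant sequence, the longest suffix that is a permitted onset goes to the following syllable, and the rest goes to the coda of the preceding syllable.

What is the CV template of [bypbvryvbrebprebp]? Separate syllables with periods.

Vowels present: y, y, e, e; each is a nucleus, giving 4 syllables.
σ1/σ2 boundary: /pbvr/; trying suffixes from longest down, /vr/ is the first permitted one, so coda /pb/ | onset /vr/.
σ2/σ3 boundary: /vbr/; trying suffixes from longest down, /br/ is the first permitted one, so coda /v/ | onset /br/.
σ3/σ4 boundary: /bpr/ splits as /b/ + /pr/ (/pr/ is the longest suffix that is a licit onset).
Result: bypb.vryv.breb.prebp.
Mapping each syllable to C/V: /bypb/ → CVCC, /vryv/ → CCVC, /breb/ → CCVC, /prebp/ → CCVCC.

CVCC.CCVC.CCVC.CCVCC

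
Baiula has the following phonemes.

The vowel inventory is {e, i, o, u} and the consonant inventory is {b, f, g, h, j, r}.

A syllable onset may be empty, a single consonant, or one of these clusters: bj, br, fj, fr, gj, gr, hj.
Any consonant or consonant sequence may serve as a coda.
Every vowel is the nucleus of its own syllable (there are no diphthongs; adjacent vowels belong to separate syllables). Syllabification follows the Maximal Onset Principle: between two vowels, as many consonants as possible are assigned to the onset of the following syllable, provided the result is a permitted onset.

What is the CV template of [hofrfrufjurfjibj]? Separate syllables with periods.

The vowels are o, u, u, i — 4 nuclei, so 4 syllables.
Between /o/ (V1) and /u/ (V2): /frfr/; trying suffixes from longest down, /fr/ is the first permitted one, so coda /fr/ | onset /fr/.
Between /u/ (V2) and /u/ (V3): /fj/ is a licit onset in full, so it all attaches to the next syllable.
Between /u/ (V3) and /i/ (V4): /rfj/; trying suffixes from longest down, /fj/ is the first permitted one, so coda /r/ | onset /fj/.
Syllabification: hofr.fru.fjur.fjibj.
Mapping each syllable to C/V: /hofr/ → CVCC, /fru/ → CCV, /fjur/ → CCVC, /fjibj/ → CCVCC.

CVCC.CCV.CCVC.CCVCC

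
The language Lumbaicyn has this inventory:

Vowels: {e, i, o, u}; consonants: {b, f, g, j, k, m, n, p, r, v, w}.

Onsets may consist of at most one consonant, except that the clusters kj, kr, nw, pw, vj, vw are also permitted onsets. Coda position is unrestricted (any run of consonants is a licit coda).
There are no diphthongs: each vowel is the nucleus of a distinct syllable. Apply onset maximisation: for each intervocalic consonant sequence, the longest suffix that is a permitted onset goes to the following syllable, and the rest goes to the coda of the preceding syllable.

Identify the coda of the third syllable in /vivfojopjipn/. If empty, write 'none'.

p

The vowels are i, o, o, i — 4 nuclei, so 4 syllables.
V1 /i/ – V2 /o/: cluster /vf/ — the longest permitted-onset suffix is /f/; onset = /f/, preceding coda = /v/.
V2 /o/ – V3 /o/: /j/ → onset of the next syllable (single consonants are always licit onsets).
V3 /o/ – V4 /i/: /pj/ — longest licit onset from the right is /j/, leaving /p/ as coda.
Putting it together: viv.fo.jop.jipn.
Syllable 3 is /jop/: onset /j/, nucleus /o/, coda /p/.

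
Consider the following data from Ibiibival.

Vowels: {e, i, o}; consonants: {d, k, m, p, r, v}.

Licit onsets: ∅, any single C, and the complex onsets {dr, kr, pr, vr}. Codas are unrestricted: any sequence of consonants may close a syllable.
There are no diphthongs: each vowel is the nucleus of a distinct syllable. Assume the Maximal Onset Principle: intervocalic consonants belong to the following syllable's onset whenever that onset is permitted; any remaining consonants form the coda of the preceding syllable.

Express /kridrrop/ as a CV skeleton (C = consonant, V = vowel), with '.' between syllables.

CCVCC.CVC

Vowels present: i, o; each is a nucleus, giving 2 syllables.
σ1/σ2 boundary: /drr/ — longest licit onset from the right is /r/, leaving /dr/ as coda.
Putting it together: kridr.rop.
Mapping each syllable to C/V: /kridr/ → CCVCC, /rop/ → CVC.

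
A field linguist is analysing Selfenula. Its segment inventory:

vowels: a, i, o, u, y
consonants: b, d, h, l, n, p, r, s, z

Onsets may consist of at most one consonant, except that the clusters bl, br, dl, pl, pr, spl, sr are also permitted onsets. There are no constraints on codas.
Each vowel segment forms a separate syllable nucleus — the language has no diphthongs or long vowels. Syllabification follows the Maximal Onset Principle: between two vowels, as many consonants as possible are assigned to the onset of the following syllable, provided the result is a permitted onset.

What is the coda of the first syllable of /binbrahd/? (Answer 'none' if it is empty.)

The vowels are i, a — 2 nuclei, so 2 syllables.
Between /i/ (V1) and /a/ (V2): cluster /nbr/ — the longest permitted-onset suffix is /br/; onset = /br/, preceding coda = /n/.
Putting it together: bin.brahd.
Syllable 1 is /bin/: onset /b/, nucleus /i/, coda /n/.

n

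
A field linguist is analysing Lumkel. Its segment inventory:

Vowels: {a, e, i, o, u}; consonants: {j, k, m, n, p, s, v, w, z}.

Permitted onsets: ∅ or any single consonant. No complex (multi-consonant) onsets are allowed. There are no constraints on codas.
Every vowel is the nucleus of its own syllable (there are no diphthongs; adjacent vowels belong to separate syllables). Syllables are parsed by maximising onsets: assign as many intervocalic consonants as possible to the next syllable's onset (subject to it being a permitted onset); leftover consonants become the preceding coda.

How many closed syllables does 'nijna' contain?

1

Vowels present: i, a; each is a nucleus, giving 2 syllables.
σ1/σ2 boundary: cluster /jn/ — the longest permitted-onset suffix is /n/; onset = /n/, preceding coda = /j/.
So the parse is nij.na.
Classifying each syllable: /nij/ (closed), /na/ (open).
Closed syllables: 1.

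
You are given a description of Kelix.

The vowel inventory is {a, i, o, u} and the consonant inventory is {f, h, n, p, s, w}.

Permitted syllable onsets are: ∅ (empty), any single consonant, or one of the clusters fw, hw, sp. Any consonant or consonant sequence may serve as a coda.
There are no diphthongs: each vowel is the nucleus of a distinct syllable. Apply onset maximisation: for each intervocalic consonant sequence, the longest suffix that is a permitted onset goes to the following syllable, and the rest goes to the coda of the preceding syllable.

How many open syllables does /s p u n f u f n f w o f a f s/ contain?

1

Vowels present: u, u, o, a; each is a nucleus, giving 4 syllables.
Between /u/ (V1) and /u/ (V2): /nf/ splits as /n/ + /f/ (/f/ is the longest suffix that is a licit onset).
Between /u/ (V2) and /o/ (V3): /fnfw/; trying suffixes from longest down, /fw/ is the first permitted one, so coda /fn/ | onset /fw/.
Between /o/ (V3) and /a/ (V4): /f/ → onset of the next syllable (single consonants are always licit onsets).
So the parse is spun.fufn.fwo.fafs.
Classifying each syllable: /spun/ (closed), /fufn/ (closed), /fwo/ (open), /fafs/ (closed).
Open syllables: 1.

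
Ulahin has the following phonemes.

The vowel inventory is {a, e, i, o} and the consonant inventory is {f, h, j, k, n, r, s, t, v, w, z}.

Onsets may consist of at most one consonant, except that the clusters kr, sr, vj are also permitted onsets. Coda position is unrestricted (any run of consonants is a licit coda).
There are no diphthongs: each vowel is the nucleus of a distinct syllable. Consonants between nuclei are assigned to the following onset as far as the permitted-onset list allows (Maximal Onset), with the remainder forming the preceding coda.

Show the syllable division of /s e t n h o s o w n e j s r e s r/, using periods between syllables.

setn.ho.sow.nej.sresr

Nuclei (vowels): e, o, o, e, e → 5 syllables.
Between /e/ (V1) and /o/ (V2): /tnh/; trying suffixes from longest down, /h/ is the first permitted one, so coda /tn/ | onset /h/.
Between /o/ (V2) and /o/ (V3): /s/ is a single consonant, so it becomes the next onset.
Between /o/ (V3) and /e/ (V4): /wn/ — longest licit onset from the right is /n/, leaving /w/ as coda.
Between /e/ (V4) and /e/ (V5): /jsr/ splits as /j/ + /sr/ (/sr/ is the longest suffix that is a licit onset).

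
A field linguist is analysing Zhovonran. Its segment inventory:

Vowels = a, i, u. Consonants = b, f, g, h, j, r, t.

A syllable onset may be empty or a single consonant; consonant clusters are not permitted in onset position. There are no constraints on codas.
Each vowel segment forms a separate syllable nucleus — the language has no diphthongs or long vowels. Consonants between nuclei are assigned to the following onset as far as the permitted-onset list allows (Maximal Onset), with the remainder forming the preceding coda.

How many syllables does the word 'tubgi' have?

The vowels are u, i — 2 nuclei, so 2 syllables.

2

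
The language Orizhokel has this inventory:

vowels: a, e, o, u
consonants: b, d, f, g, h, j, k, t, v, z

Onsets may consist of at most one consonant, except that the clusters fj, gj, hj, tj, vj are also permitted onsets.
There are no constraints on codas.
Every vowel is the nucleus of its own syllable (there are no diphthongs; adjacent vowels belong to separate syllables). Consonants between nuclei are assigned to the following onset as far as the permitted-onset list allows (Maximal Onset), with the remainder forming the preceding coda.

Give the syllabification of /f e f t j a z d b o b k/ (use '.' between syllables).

Nuclei (vowels): e, a, o → 3 syllables.
Between /e/ (V1) and /a/ (V2): /ftj/; trying suffixes from longest down, /tj/ is the first permitted one, so coda /f/ | onset /tj/.
Between /a/ (V2) and /o/ (V3): /zdb/; trying suffixes from longest down, /b/ is the first permitted one, so coda /zd/ | onset /b/.

fef.tjazd.bobk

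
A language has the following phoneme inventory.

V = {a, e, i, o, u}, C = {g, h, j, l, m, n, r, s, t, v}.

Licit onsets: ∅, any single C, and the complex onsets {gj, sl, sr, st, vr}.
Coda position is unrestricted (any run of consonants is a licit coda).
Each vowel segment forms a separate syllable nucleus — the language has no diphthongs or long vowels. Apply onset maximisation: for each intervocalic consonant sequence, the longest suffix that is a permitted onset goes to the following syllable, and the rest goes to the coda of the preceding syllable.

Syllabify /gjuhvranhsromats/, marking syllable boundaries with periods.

The vowels are u, a, o, a — 4 nuclei, so 4 syllables.
σ1/σ2 boundary: /hvr/ splits as /h/ + /vr/ (/vr/ is the longest suffix that is a licit onset).
σ2/σ3 boundary: /nhsr/; trying suffixes from longest down, /sr/ is the first permitted one, so coda /nh/ | onset /sr/.
σ3/σ4 boundary: /m/ → onset of the next syllable (single consonants are always licit onsets).

gjuh.vranh.sro.mats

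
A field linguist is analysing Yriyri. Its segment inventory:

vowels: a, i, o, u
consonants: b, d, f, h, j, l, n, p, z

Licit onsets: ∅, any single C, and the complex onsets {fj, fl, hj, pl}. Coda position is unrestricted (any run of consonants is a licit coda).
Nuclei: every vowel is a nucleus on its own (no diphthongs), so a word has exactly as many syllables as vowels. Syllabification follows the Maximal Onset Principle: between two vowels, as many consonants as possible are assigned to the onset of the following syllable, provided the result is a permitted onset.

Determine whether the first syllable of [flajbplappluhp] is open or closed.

closed

Nuclei (vowels): a, a, u → 3 syllables.
σ1/σ2 boundary: /jbpl/ — longest licit onset from the right is /pl/, leaving /jb/ as coda.
σ2/σ3 boundary: cluster /ppl/ — the longest permitted-onset suffix is /pl/; onset = /pl/, preceding coda = /p/.
So the parse is flajb.plap.pluhp.
Syllable 1 is /flajb/ with coda /jb/, so it is closed.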